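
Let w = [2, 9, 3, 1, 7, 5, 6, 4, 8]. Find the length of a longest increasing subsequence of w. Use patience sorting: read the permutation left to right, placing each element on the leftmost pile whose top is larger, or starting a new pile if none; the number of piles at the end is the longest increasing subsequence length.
5

2: new pile. tops = [2]
9: new pile. tops = [2, 9]
3: onto pile 2 (replacing 9). tops = [2, 3]
1: onto pile 1 (replacing 2). tops = [1, 3]
7: new pile. tops = [1, 3, 7]
5: onto pile 3 (replacing 7). tops = [1, 3, 5]
6: new pile. tops = [1, 3, 5, 6]
4: onto pile 3 (replacing 5). tops = [1, 3, 4, 6]
8: new pile. tops = [1, 3, 4, 6, 8]

5 piles, so the longest increasing subsequence has length 5.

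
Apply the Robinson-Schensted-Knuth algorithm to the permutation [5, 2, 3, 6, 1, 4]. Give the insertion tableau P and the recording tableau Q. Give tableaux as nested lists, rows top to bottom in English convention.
Insert each entry of the permutation into P by Schensted row insertion, recording in Q the position of each new cell.

Insert 5: appended to row 1. P = [[5]], Q = [[1]].
Insert 2: 2 bumps 5 from row 1; 5 starts row 2. P = [[2], [5]], Q = [[1], [2]].
Insert 3: appended to row 1. P = [[2, 3], [5]], Q = [[1, 3], [2]].
Insert 6: appended to row 1. P = [[2, 3, 6], [5]], Q = [[1, 3, 4], [2]].
Insert 1: 1 bumps 2 from row 1; 2 bumps 5 from row 2; 5 starts row 3. P = [[1, 3, 6], [2], [5]], Q = [[1, 3, 4], [2], [5]].
Insert 4: 4 bumps 6 from row 1; 6 appends to row 2. P = [[1, 3, 4], [2, 6], [5]], Q = [[1, 3, 4], [2, 6], [5]].

So P = [[1, 3, 4], [2, 6], [5]], Q = [[1, 3, 4], [2, 6], [5]].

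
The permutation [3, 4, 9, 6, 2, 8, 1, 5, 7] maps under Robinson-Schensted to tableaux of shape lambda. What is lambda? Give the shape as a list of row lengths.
RSK row insertion gives P = [[1, 4, 5, 7], [2, 6, 8], [3], [9]], which has shape [4, 3, 1, 1].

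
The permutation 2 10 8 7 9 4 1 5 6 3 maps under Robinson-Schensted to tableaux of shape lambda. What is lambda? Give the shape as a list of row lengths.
[4, 2, 2, 1, 1]

Row-insert each entry into an empty tableau.

After inserting 2: P = [[2]].
After inserting 10: P = [[2, 10]].
After inserting 8: P = [[2, 8], [10]].
After inserting 7: P = [[2, 7], [8], [10]].
After inserting 9: P = [[2, 7, 9], [8], [10]].
After inserting 4: P = [[2, 4, 9], [7], [8], [10]].
After inserting 1: P = [[1, 4, 9], [2], [7], [8], [10]].
After inserting 5: P = [[1, 4, 5], [2, 9], [7], [8], [10]].
After inserting 6: P = [[1, 4, 5, 6], [2, 9], [7], [8], [10]].
After inserting 3: P = [[1, 3, 5, 6], [2, 4], [7, 9], [8], [10]].

The final insertion tableau P = [[1, 3, 5, 6], [2, 4], [7, 9], [8], [10]] has shape [4, 2, 2, 1, 1].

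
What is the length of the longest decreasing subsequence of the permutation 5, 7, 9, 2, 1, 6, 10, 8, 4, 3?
4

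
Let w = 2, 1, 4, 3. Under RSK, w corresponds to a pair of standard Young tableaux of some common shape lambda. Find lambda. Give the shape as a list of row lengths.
[2, 2]

Row-insert each entry into an empty tableau.

After inserting 2: P = [[2]].
After inserting 1: P = [[1], [2]].
After inserting 4: P = [[1, 4], [2]].
After inserting 3: P = [[1, 3], [2, 4]].

The final insertion tableau P = [[1, 3], [2, 4]] has shape [2, 2].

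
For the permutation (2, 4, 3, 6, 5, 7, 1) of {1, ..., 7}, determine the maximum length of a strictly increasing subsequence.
4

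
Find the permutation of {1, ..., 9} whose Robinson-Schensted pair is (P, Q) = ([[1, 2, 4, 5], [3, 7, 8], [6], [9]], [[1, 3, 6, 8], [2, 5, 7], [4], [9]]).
9 6 7 1 3 8 4 5 2

Reverse the RSK construction: for i from n down to 1, find the cell of Q containing i, remove the entry at that cell from P, and reverse-bump it up through P; the value ejected from row 1 is w(i).

Step i=9: Q has 9 at row 4, column 1; remove 9 from row 4 of P and reverse-bump: 9 enters row 3 and ejects 6; 6 enters row 2 and ejects 3; 3 enters row 1 and ejects 2. So w(9) = 2. P is now [[1, 3, 4, 5], [6, 7, 8], [9]].
Step i=8: Q has 8 at row 1, column 4; remove that cell from P, ejecting 5. So w(8) = 5. P is now [[1, 3, 4], [6, 7, 8], [9]].
Step i=7: Q has 7 at row 2, column 3; remove 8 from row 2 of P and reverse-bump: 8 enters row 1 and ejects 4. So w(7) = 4. P is now [[1, 3, 8], [6, 7], [9]].
Step i=6: Q has 6 at row 1, column 3; remove that cell from P, ejecting 8. So w(6) = 8. P is now [[1, 3], [6, 7], [9]].
Step i=5: Q has 5 at row 2, column 2; remove 7 from row 2 of P and reverse-bump: 7 enters row 1 and ejects 3. So w(5) = 3. P is now [[1, 7], [6], [9]].
Step i=4: Q has 4 at row 3, column 1; remove 9 from row 3 of P and reverse-bump: 9 enters row 2 and ejects 6; 6 enters row 1 and ejects 1. So w(4) = 1. P is now [[6, 7], [9]].
Step i=3: Q has 3 at row 1, column 2; remove that cell from P, ejecting 7. So w(3) = 7. P is now [[6], [9]].
Step i=2: Q has 2 at row 2, column 1; remove 9 from row 2 of P and reverse-bump: 9 enters row 1 and ejects 6. So w(2) = 6. P is now [[9]].
Step i=1: Q has 1 at row 1, column 1; remove that cell from P, ejecting 9. So w(1) = 9. P is now [].

So w = 9 6 7 1 3 8 4 5 2.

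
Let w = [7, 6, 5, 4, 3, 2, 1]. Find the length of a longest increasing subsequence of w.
1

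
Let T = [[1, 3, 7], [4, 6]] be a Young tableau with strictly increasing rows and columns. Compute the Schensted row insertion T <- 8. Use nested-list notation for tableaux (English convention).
8 is larger than every entry of row 1, so it is appended to row 1. The new tableau is [[1, 3, 7, 8], [4, 6]].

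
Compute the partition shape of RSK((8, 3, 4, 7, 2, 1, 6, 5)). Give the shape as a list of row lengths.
[3, 2, 2, 1]

Row-insert each entry into an empty tableau.

After inserting 8: P = [[8]].
After inserting 3: P = [[3], [8]].
After inserting 4: P = [[3, 4], [8]].
After inserting 7: P = [[3, 4, 7], [8]].
After inserting 2: P = [[2, 4, 7], [3], [8]].
After inserting 1: P = [[1, 4, 7], [2], [3], [8]].
After inserting 6: P = [[1, 4, 6], [2, 7], [3], [8]].
After inserting 5: P = [[1, 4, 5], [2, 6], [3, 7], [8]].

The final insertion tableau P = [[1, 4, 5], [2, 6], [3, 7], [8]] has shape [3, 2, 2, 1].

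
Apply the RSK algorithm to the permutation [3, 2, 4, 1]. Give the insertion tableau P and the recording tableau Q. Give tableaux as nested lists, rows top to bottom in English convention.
P = [[1, 4], [2], [3]], Q = [[1, 3], [2], [4]]

Insert each entry of the permutation into P by Schensted row insertion, recording in Q the position of each new cell.

After inserting 3: P = [[3]].
After inserting 2: P = [[2], [3]].
After inserting 4: P = [[2, 4], [3]].
After inserting 1: P = [[1, 4], [2], [3]].

So P = [[1, 4], [2], [3]], Q = [[1, 3], [2], [4]].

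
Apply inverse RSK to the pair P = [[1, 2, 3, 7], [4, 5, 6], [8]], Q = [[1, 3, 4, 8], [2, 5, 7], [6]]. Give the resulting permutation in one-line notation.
4 1 5 8 6 2 3 7

Reverse the RSK construction: for i from n down to 1, find the cell of Q containing i, remove the entry at that cell from P, and reverse-bump it up through P; the value ejected from row 1 is w(i).

Step i=8: Q has 8 at row 1, column 4; remove that cell from P, ejecting 7. So w(8) = 7. P is now [[1, 2, 3], [4, 5, 6], [8]].
Step i=7: Q has 7 at row 2, column 3; remove 6 from row 2 of P and reverse-bump: 6 enters row 1 and ejects 3. So w(7) = 3. P is now [[1, 2, 6], [4, 5], [8]].
Step i=6: Q has 6 at row 3, column 1; remove 8 from row 3 of P and reverse-bump: 8 enters row 2 and ejects 5; 5 enters row 1 and ejects 2. So w(6) = 2. P is now [[1, 5, 6], [4, 8]].
Step i=5: Q has 5 at row 2, column 2; remove 8 from row 2 of P and reverse-bump: 8 enters row 1 and ejects 6. So w(5) = 6. P is now [[1, 5, 8], [4]].
Step i=4: Q has 4 at row 1, column 3; remove that cell from P, ejecting 8. So w(4) = 8. P is now [[1, 5], [4]].
Step i=3: Q has 3 at row 1, column 2; remove that cell from P, ejecting 5. So w(3) = 5. P is now [[1], [4]].
Step i=2: Q has 2 at row 2, column 1; remove 4 from row 2 of P and reverse-bump: 4 enters row 1 and ejects 1. So w(2) = 1. P is now [[4]].
Step i=1: Q has 1 at row 1, column 1; remove that cell from P, ejecting 4. So w(1) = 4. P is now [].

So w = 4 1 5 8 6 2 3 7.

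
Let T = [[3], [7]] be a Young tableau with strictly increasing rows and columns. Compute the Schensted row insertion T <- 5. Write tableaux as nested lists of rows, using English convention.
[[3, 5], [7]]

5 is larger than every entry of row 1, so it is appended to row 1. The new tableau is [[3, 5], [7]].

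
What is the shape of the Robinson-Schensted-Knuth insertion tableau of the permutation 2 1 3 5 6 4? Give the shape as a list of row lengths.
[4, 2]

Row-insert each entry into an empty tableau.

After inserting 2: P = [[2]].
After inserting 1: P = [[1], [2]].
After inserting 3: P = [[1, 3], [2]].
After inserting 5: P = [[1, 3, 5], [2]].
After inserting 6: P = [[1, 3, 5, 6], [2]].
After inserting 4: P = [[1, 3, 4, 6], [2, 5]].

The final insertion tableau P = [[1, 3, 4, 6], [2, 5]] has shape [4, 2].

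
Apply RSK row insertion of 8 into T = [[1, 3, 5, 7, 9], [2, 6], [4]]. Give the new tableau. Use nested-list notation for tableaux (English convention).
[[1, 3, 5, 7, 8], [2, 6, 9], [4]]

In row 1, 8 replaces 9 (the leftmost entry greater than 8); 9 is bumped to row 2. 9 is appended to row 2. The new tableau is [[1, 3, 5, 7, 8], [2, 6, 9], [4]].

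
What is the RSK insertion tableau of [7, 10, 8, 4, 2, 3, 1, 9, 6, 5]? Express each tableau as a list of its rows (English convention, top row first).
After inserting 7: P = [[7]].
After inserting 10: P = [[7, 10]].
After inserting 8: P = [[7, 8], [10]].
After inserting 4: P = [[4, 8], [7], [10]].
After inserting 2: P = [[2, 8], [4], [7], [10]].
After inserting 3: P = [[2, 3], [4, 8], [7], [10]].
After inserting 1: P = [[1, 3], [2, 8], [4], [7], [10]].
After inserting 9: P = [[1, 3, 9], [2, 8], [4], [7], [10]].
After inserting 6: P = [[1, 3, 6], [2, 8, 9], [4], [7], [10]].
After inserting 5: P = [[1, 3, 5], [2, 6, 9], [4, 8], [7], [10]].

So P = [[1, 3, 5], [2, 6, 9], [4, 8], [7], [10]].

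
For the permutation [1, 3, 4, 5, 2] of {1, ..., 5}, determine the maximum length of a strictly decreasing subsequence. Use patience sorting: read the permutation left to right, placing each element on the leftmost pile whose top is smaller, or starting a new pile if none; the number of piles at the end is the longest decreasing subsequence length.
2

1: new pile. tops = [1]
3: onto pile 1 (replacing 1). tops = [3]
4: onto pile 1 (replacing 3). tops = [4]
5: onto pile 1 (replacing 4). tops = [5]
2: new pile. tops = [5, 2]

2 piles, so the longest decreasing subsequence has length 2.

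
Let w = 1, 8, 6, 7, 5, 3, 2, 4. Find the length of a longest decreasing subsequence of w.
5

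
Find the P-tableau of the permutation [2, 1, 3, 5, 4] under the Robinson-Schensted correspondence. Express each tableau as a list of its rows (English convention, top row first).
Insert 2: appended to row 1. P = [[2]].
Insert 1: 1 bumps 2 from row 1; 2 starts row 2. P = [[1], [2]].
Insert 3: appended to row 1. P = [[1, 3], [2]].
Insert 5: appended to row 1. P = [[1, 3, 5], [2]].
Insert 4: 4 bumps 5 from row 1; 5 appends to row 2. P = [[1, 3, 4], [2, 5]].

So P = [[1, 3, 4], [2, 5]].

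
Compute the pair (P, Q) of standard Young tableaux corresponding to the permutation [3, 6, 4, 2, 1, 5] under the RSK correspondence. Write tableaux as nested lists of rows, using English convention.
P = [[1, 4, 5], [2], [3], [6]], Q = [[1, 2, 6], [3], [4], [5]]

Insert each entry of the permutation into P by Schensted row insertion, recording in Q the position of each new cell.

Insert 3: appended to row 1. P = [[3]], Q = [[1]].
Insert 6: appended to row 1. P = [[3, 6]], Q = [[1, 2]].
Insert 4: 4 bumps 6 from row 1; 6 starts row 2. P = [[3, 4], [6]], Q = [[1, 2], [3]].
Insert 2: 2 bumps 3 from row 1; 3 bumps 6 from row 2; 6 starts row 3. P = [[2, 4], [3], [6]], Q = [[1, 2], [3], [4]].
Insert 1: 1 bumps 2 from row 1; 2 bumps 3 from row 2; 3 bumps 6 from row 3; 6 starts row 4. P = [[1, 4], [2], [3], [6]], Q = [[1, 2], [3], [4], [5]].
Insert 5: appended to row 1. P = [[1, 4, 5], [2], [3], [6]], Q = [[1, 2, 6], [3], [4], [5]].

So P = [[1, 4, 5], [2], [3], [6]], Q = [[1, 2, 6], [3], [4], [5]].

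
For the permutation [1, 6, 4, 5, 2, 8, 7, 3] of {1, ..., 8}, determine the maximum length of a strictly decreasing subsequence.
3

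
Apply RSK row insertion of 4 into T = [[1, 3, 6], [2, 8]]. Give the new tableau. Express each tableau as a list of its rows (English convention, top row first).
[[1, 3, 4], [2, 6], [8]]

In row 1, 4 replaces 6 (the leftmost entry greater than 4); 6 is bumped to row 2. In row 2, 6 replaces 8 (the leftmost entry greater than 6); 8 is bumped to row 3. 8 starts a new row 3. The new tableau is [[1, 3, 4], [2, 6], [8]].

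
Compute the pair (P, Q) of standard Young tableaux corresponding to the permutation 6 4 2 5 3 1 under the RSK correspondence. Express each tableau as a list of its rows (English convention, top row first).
Insert each entry of the permutation into P by Schensted row insertion, recording in Q the position of each new cell.

Insert 6: appended to row 1. P = [[6]].
Insert 4: 4 bumps 6 from row 1; 6 starts row 2. P = [[4], [6]].
Insert 2: 2 bumps 4 from row 1; 4 bumps 6 from row 2; 6 starts row 3. P = [[2], [4], [6]].
Insert 5: appended to row 1. P = [[2, 5], [4], [6]].
Insert 3: 3 bumps 5 from row 1; 5 appends to row 2. P = [[2, 3], [4, 5], [6]].
Insert 1: 1 bumps 2 from row 1; 2 bumps 4 from row 2; 4 bumps 6 from row 3; 6 starts row 4. P = [[1, 3], [2, 5], [4], [6]].

So P = [[1, 3], [2, 5], [4], [6]], Q = [[1, 4], [2, 5], [3], [6]].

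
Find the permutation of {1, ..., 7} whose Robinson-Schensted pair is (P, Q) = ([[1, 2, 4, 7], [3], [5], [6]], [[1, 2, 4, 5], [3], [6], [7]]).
Reverse RSK: for i = n, n-1, ..., 1, locate i in Q, remove the corresponding corner cell from P, and reverse-bump its entry up through P; the value ejected from row 1 is w(i).

So w = 1 6 3 5 7 4 2.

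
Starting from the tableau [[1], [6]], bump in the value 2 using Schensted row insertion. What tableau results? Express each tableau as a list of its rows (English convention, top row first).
2 is larger than every entry of row 1, so it is appended to row 1. The new tableau is [[1, 2], [6]].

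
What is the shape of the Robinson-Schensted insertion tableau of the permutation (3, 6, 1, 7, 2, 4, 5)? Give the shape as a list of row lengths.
[4, 3]

Row-insert each entry into an empty tableau.

After inserting 3: P = [[3]].
After inserting 6: P = [[3, 6]].
After inserting 1: P = [[1, 6], [3]].
After inserting 7: P = [[1, 6, 7], [3]].
After inserting 2: P = [[1, 2, 7], [3, 6]].
After inserting 4: P = [[1, 2, 4], [3, 6, 7]].
After inserting 5: P = [[1, 2, 4, 5], [3, 6, 7]].

The final insertion tableau P = [[1, 2, 4, 5], [3, 6, 7]] has shape [4, 3].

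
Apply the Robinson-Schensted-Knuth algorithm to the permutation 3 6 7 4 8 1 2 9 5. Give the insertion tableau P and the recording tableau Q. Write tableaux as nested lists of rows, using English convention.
Insert each entry of the permutation into P by Schensted row insertion, recording in Q the position of each new cell.

Insert 3: appended to row 1. P = [[3]], Q = [[1]].
Insert 6: appended to row 1. P = [[3, 6]], Q = [[1, 2]].
Insert 7: appended to row 1. P = [[3, 6, 7]], Q = [[1, 2, 3]].
Insert 4: 4 bumps 6 from row 1; 6 starts row 2. P = [[3, 4, 7], [6]], Q = [[1, 2, 3], [4]].
Insert 8: appended to row 1. P = [[3, 4, 7, 8], [6]], Q = [[1, 2, 3, 5], [4]].
Insert 1: 1 bumps 3 from row 1; 3 bumps 6 from row 2; 6 starts row 3. P = [[1, 4, 7, 8], [3], [6]], Q = [[1, 2, 3, 5], [4], [6]].
Insert 2: 2 bumps 4 from row 1; 4 appends to row 2. P = [[1, 2, 7, 8], [3, 4], [6]], Q = [[1, 2, 3, 5], [4, 7], [6]].
Insert 9: appended to row 1. P = [[1, 2, 7, 8, 9], [3, 4], [6]], Q = [[1, 2, 3, 5, 8], [4, 7], [6]].
Insert 5: 5 bumps 7 from row 1; 7 appends to row 2. P = [[1, 2, 5, 8, 9], [3, 4, 7], [6]], Q = [[1, 2, 3, 5, 8], [4, 7, 9], [6]].

So P = [[1, 2, 5, 8, 9], [3, 4, 7], [6]], Q = [[1, 2, 3, 5, 8], [4, 7, 9], [6]].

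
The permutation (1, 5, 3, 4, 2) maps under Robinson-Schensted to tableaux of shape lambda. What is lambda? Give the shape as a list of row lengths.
[3, 1, 1]

Row-insert each entry into an empty tableau.

After inserting 1: P = [[1]].
After inserting 5: P = [[1, 5]].
After inserting 3: P = [[1, 3], [5]].
After inserting 4: P = [[1, 3, 4], [5]].
After inserting 2: P = [[1, 2, 4], [3], [5]].

The final insertion tableau P = [[1, 2, 4], [3], [5]] has shape [3, 1, 1].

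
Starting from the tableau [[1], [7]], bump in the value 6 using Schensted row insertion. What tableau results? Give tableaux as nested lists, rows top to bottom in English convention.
[[1, 6], [7]]

6 is larger than every entry of row 1, so it is appended to row 1. The new tableau is [[1, 6], [7]].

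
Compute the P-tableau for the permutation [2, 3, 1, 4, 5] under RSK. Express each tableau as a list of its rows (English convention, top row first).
Insert 2: appended to row 1. P = [[2]].
Insert 3: appended to row 1. P = [[2, 3]].
Insert 1: 1 bumps 2 from row 1; 2 starts row 2. P = [[1, 3], [2]].
Insert 4: appended to row 1. P = [[1, 3, 4], [2]].
Insert 5: appended to row 1. P = [[1, 3, 4, 5], [2]].

So P = [[1, 3, 4, 5], [2]].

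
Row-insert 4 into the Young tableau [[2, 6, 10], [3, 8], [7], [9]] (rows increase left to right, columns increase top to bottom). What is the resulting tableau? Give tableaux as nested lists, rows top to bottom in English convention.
In row 1, 4 replaces 6 (the leftmost entry greater than 4); 6 is bumped to row 2. In row 2, 6 replaces 8 (the leftmost entry greater than 6); 8 is bumped to row 3. 8 is appended to row 3. The new tableau is [[2, 4, 10], [3, 6], [7, 8], [9]].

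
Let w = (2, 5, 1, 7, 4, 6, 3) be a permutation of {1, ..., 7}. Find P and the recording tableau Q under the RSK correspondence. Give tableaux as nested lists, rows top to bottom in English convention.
Insert each entry of the permutation into P by Schensted row insertion, recording in Q the position of each new cell.

After inserting 2: P = [[2]].
After inserting 5: P = [[2, 5]].
After inserting 1: P = [[1, 5], [2]].
After inserting 7: P = [[1, 5, 7], [2]].
After inserting 4: P = [[1, 4, 7], [2, 5]].
After inserting 6: P = [[1, 4, 6], [2, 5, 7]].
After inserting 3: P = [[1, 3, 6], [2, 4, 7], [5]].

So P = [[1, 3, 6], [2, 4, 7], [5]], Q = [[1, 2, 4], [3, 5, 6], [7]].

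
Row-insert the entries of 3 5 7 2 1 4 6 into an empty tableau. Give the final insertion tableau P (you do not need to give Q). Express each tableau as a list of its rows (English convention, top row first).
Insert 3: appended to row 1. P = [[3]].
Insert 5: appended to row 1. P = [[3, 5]].
Insert 7: appended to row 1. P = [[3, 5, 7]].
Insert 2: 2 bumps 3 from row 1; 3 starts row 2. P = [[2, 5, 7], [3]].
Insert 1: 1 bumps 2 from row 1; 2 bumps 3 from row 2; 3 starts row 3. P = [[1, 5, 7], [2], [3]].
Insert 4: 4 bumps 5 from row 1; 5 appends to row 2. P = [[1, 4, 7], [2, 5], [3]].
Insert 6: 6 bumps 7 from row 1; 7 appends to row 2. P = [[1, 4, 6], [2, 5, 7], [3]].

So P = [[1, 4, 6], [2, 5, 7], [3]].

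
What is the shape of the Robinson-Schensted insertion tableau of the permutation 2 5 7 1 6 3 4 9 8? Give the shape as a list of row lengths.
RSK row insertion gives P = [[1, 3, 4, 8], [2, 5, 6, 9], [7]], which has shape [4, 4, 1].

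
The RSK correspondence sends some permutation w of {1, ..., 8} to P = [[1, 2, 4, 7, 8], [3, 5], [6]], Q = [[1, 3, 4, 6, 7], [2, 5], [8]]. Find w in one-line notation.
3 1 2 6 5 7 8 4

Reverse RSK: for i = n, n-1, ..., 1, locate i in Q, remove the corresponding corner cell from P, and reverse-bump its entry up through P; the value ejected from row 1 is w(i).

So w = 3 1 2 6 5 7 8 4.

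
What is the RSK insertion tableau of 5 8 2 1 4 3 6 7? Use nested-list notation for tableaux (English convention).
P = [[1, 3, 6, 7], [2, 4], [5, 8]]

After inserting 5: P = [[5]].
After inserting 8: P = [[5, 8]].
After inserting 2: P = [[2, 8], [5]].
After inserting 1: P = [[1, 8], [2], [5]].
After inserting 4: P = [[1, 4], [2, 8], [5]].
After inserting 3: P = [[1, 3], [2, 4], [5, 8]].
After inserting 6: P = [[1, 3, 6], [2, 4], [5, 8]].
After inserting 7: P = [[1, 3, 6, 7], [2, 4], [5, 8]].

So P = [[1, 3, 6, 7], [2, 4], [5, 8]].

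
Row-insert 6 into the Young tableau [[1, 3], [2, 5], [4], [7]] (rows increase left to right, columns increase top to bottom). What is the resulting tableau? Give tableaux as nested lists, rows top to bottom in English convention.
[[1, 3, 6], [2, 5], [4], [7]]

6 is larger than every entry of row 1, so it is appended to row 1. The new tableau is [[1, 3, 6], [2, 5], [4], [7]].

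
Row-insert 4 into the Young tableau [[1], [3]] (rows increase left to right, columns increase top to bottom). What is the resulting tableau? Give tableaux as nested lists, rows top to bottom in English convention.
4 is larger than every entry of row 1, so it is appended to row 1. The new tableau is [[1, 4], [3]].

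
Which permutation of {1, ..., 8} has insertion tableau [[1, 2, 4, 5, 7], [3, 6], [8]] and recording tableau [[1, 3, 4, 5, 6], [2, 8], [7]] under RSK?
8 1 3 4 6 7 2 5

Reverse the RSK construction: for i from n down to 1, find the cell of Q containing i, remove the entry at that cell from P, and reverse-bump it up through P; the value ejected from row 1 is w(i).

Step i=8: Q has 8 at row 2, column 2; remove 6 from row 2 of P and reverse-bump: 6 enters row 1 and ejects 5. So w(8) = 5. P is now [[1, 2, 4, 6, 7], [3], [8]].
Step i=7: Q has 7 at row 3, column 1; remove 8 from row 3 of P and reverse-bump: 8 enters row 2 and ejects 3; 3 enters row 1 and ejects 2. So w(7) = 2. P is now [[1, 3, 4, 6, 7], [8]].
Step i=6: Q has 6 at row 1, column 5; remove that cell from P, ejecting 7. So w(6) = 7. P is now [[1, 3, 4, 6], [8]].
Step i=5: Q has 5 at row 1, column 4; remove that cell from P, ejecting 6. So w(5) = 6. P is now [[1, 3, 4], [8]].
Step i=4: Q has 4 at row 1, column 3; remove that cell from P, ejecting 4. So w(4) = 4. P is now [[1, 3], [8]].
Step i=3: Q has 3 at row 1, column 2; remove that cell from P, ejecting 3. So w(3) = 3. P is now [[1], [8]].
Step i=2: Q has 2 at row 2, column 1; remove 8 from row 2 of P and reverse-bump: 8 enters row 1 and ejects 1. So w(2) = 1. P is now [[8]].
Step i=1: Q has 1 at row 1, column 1; remove that cell from P, ejecting 8. So w(1) = 8. P is now [].

So w = 8 1 3 4 6 7 2 5.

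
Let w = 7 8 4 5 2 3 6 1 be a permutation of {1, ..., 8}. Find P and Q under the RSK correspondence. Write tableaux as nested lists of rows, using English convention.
Insert each entry of the permutation into P by Schensted row insertion, recording in Q the position of each new cell.

Insert 7: appended to row 1. P = [[7]], Q = [[1]].
Insert 8: appended to row 1. P = [[7, 8]], Q = [[1, 2]].
Insert 4: 4 bumps 7 from row 1; 7 starts row 2. P = [[4, 8], [7]], Q = [[1, 2], [3]].
Insert 5: 5 bumps 8 from row 1; 8 appends to row 2. P = [[4, 5], [7, 8]], Q = [[1, 2], [3, 4]].
Insert 2: 2 bumps 4 from row 1; 4 bumps 7 from row 2; 7 starts row 3. P = [[2, 5], [4, 8], [7]], Q = [[1, 2], [3, 4], [5]].
Insert 3: 3 bumps 5 from row 1; 5 bumps 8 from row 2; 8 appends to row 3. P = [[2, 3], [4, 5], [7, 8]], Q = [[1, 2], [3, 4], [5, 6]].
Insert 6: appended to row 1. P = [[2, 3, 6], [4, 5], [7, 8]], Q = [[1, 2, 7], [3, 4], [5, 6]].
Insert 1: 1 bumps 2 from row 1; 2 bumps 4 from row 2; 4 bumps 7 from row 3; 7 starts row 4. P = [[1, 3, 6], [2, 5], [4, 8], [7]], Q = [[1, 2, 7], [3, 4], [5, 6], [8]].

So P = [[1, 3, 6], [2, 5], [4, 8], [7]], Q = [[1, 2, 7], [3, 4], [5, 6], [8]].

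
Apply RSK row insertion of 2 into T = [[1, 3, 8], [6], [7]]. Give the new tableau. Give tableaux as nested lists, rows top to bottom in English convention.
[[1, 2, 8], [3], [6], [7]]

In row 1, 2 replaces 3 (the leftmost entry greater than 2); 3 is bumped to row 2. In row 2, 3 replaces 6 (the leftmost entry greater than 3); 6 is bumped to row 3. In row 3, 6 replaces 7 (the leftmost entry greater than 6); 7 is bumped to row 4. 7 starts a new row 4. The new tableau is [[1, 2, 8], [3], [6], [7]].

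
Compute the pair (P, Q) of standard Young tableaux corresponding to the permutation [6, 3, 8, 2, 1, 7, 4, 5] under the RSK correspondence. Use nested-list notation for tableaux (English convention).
P = [[1, 4, 5], [2, 7], [3, 8], [6]], Q = [[1, 3, 8], [2, 6], [4, 7], [5]]

Insert each entry of the permutation into P by Schensted row insertion, recording in Q the position of each new cell.

After inserting 6: P = [[6]].
After inserting 3: P = [[3], [6]].
After inserting 8: P = [[3, 8], [6]].
After inserting 2: P = [[2, 8], [3], [6]].
After inserting 1: P = [[1, 8], [2], [3], [6]].
After inserting 7: P = [[1, 7], [2, 8], [3], [6]].
After inserting 4: P = [[1, 4], [2, 7], [3, 8], [6]].
After inserting 5: P = [[1, 4, 5], [2, 7], [3, 8], [6]].

So P = [[1, 4, 5], [2, 7], [3, 8], [6]], Q = [[1, 3, 8], [2, 6], [4, 7], [5]].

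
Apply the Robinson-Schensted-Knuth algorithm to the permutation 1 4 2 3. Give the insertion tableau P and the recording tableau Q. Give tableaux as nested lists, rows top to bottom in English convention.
P = [[1, 2, 3], [4]], Q = [[1, 2, 4], [3]]

Insert each entry of the permutation into P by Schensted row insertion, recording in Q the position of each new cell.

After inserting 1: P = [[1]].
After inserting 4: P = [[1, 4]].
After inserting 2: P = [[1, 2], [4]].
After inserting 3: P = [[1, 2, 3], [4]].

So P = [[1, 2, 3], [4]], Q = [[1, 2, 4], [3]].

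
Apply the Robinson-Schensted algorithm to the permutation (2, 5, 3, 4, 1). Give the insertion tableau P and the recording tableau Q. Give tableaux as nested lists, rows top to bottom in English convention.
Insert each entry of the permutation into P by Schensted row insertion, recording in Q the position of each new cell.

Insert 2: appended to row 1. P = [[2]].
Insert 5: appended to row 1. P = [[2, 5]].
Insert 3: 3 bumps 5 from row 1; 5 starts row 2. P = [[2, 3], [5]].
Insert 4: appended to row 1. P = [[2, 3, 4], [5]].
Insert 1: 1 bumps 2 from row 1; 2 bumps 5 from row 2; 5 starts row 3. P = [[1, 3, 4], [2], [5]].

So P = [[1, 3, 4], [2], [5]], Q = [[1, 2, 4], [3], [5]].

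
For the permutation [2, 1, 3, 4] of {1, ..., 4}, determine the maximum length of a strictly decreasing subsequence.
2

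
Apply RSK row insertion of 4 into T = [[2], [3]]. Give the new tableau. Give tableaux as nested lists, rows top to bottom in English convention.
4 is larger than every entry of row 1, so it is appended to row 1. The new tableau is [[2, 4], [3]].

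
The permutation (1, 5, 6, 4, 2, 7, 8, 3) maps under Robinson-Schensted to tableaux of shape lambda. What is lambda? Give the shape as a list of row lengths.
[5, 2, 1]

Row-insert each entry into an empty tableau.

After inserting 1: P = [[1]].
After inserting 5: P = [[1, 5]].
After inserting 6: P = [[1, 5, 6]].
After inserting 4: P = [[1, 4, 6], [5]].
After inserting 2: P = [[1, 2, 6], [4], [5]].
After inserting 7: P = [[1, 2, 6, 7], [4], [5]].
After inserting 8: P = [[1, 2, 6, 7, 8], [4], [5]].
After inserting 3: P = [[1, 2, 3, 7, 8], [4, 6], [5]].

The final insertion tableau P = [[1, 2, 3, 7, 8], [4, 6], [5]] has shape [5, 2, 1].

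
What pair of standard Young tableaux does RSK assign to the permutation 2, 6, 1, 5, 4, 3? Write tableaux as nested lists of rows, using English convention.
Insert each entry of the permutation into P by Schensted row insertion, recording in Q the position of each new cell.

Insert 2: appended to row 1. P = [[2]].
Insert 6: appended to row 1. P = [[2, 6]].
Insert 1: 1 bumps 2 from row 1; 2 starts row 2. P = [[1, 6], [2]].
Insert 5: 5 bumps 6 from row 1; 6 appends to row 2. P = [[1, 5], [2, 6]].
Insert 4: 4 bumps 5 from row 1; 5 bumps 6 from row 2; 6 starts row 3. P = [[1, 4], [2, 5], [6]].
Insert 3: 3 bumps 4 from row 1; 4 bumps 5 from row 2; 5 bumps 6 from row 3; 6 starts row 4. P = [[1, 3], [2, 4], [5], [6]].

So P = [[1, 3], [2, 4], [5], [6]], Q = [[1, 2], [3, 4], [5], [6]].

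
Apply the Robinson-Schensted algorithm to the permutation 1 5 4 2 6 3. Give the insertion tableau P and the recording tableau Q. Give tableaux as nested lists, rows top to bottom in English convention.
Insert each entry of the permutation into P by Schensted row insertion, recording in Q the position of each new cell.

Insert 1: appended to row 1. P = [[1]].
Insert 5: appended to row 1. P = [[1, 5]].
Insert 4: 4 bumps 5 from row 1; 5 starts row 2. P = [[1, 4], [5]].
Insert 2: 2 bumps 4 from row 1; 4 bumps 5 from row 2; 5 starts row 3. P = [[1, 2], [4], [5]].
Insert 6: appended to row 1. P = [[1, 2, 6], [4], [5]].
Insert 3: 3 bumps 6 from row 1; 6 appends to row 2. P = [[1, 2, 3], [4, 6], [5]].

So P = [[1, 2, 3], [4, 6], [5]], Q = [[1, 2, 5], [3, 6], [4]].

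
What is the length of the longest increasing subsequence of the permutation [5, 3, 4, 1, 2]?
2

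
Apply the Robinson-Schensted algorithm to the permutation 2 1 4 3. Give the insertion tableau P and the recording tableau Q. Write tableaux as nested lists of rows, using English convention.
P = [[1, 3], [2, 4]], Q = [[1, 3], [2, 4]]

Insert each entry of the permutation into P by Schensted row insertion, recording in Q the position of each new cell.

Insert 2: appended to row 1. P = [[2]].
Insert 1: 1 bumps 2 from row 1; 2 starts row 2. P = [[1], [2]].
Insert 4: appended to row 1. P = [[1, 4], [2]].
Insert 3: 3 bumps 4 from row 1; 4 appends to row 2. P = [[1, 3], [2, 4]].

So P = [[1, 3], [2, 4]], Q = [[1, 3], [2, 4]].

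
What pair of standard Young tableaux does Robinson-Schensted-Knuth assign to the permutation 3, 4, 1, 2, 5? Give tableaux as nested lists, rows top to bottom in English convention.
Insert each entry of the permutation into P by Schensted row insertion, recording in Q the position of each new cell.

Insert 3: appended to row 1. P = [[3]].
Insert 4: appended to row 1. P = [[3, 4]].
Insert 1: 1 bumps 3 from row 1; 3 starts row 2. P = [[1, 4], [3]].
Insert 2: 2 bumps 4 from row 1; 4 appends to row 2. P = [[1, 2], [3, 4]].
Insert 5: appended to row 1. P = [[1, 2, 5], [3, 4]].

So P = [[1, 2, 5], [3, 4]], Q = [[1, 2, 5], [3, 4]].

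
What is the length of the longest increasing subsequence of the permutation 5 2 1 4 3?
2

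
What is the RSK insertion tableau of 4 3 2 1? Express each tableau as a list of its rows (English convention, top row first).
Insert 4: appended to row 1. P = [[4]].
Insert 3: 3 bumps 4 from row 1; 4 starts row 2. P = [[3], [4]].
Insert 2: 2 bumps 3 from row 1; 3 bumps 4 from row 2; 4 starts row 3. P = [[2], [3], [4]].
Insert 1: 1 bumps 2 from row 1; 2 bumps 3 from row 2; 3 bumps 4 from row 3; 4 starts row 4. P = [[1], [2], [3], [4]].

So P = [[1], [2], [3], [4]].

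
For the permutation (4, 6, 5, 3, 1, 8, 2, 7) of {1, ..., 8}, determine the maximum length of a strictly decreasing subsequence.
4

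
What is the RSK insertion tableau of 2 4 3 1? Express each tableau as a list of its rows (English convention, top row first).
Insert 2: appended to row 1. P = [[2]].
Insert 4: appended to row 1. P = [[2, 4]].
Insert 3: 3 bumps 4 from row 1; 4 starts row 2. P = [[2, 3], [4]].
Insert 1: 1 bumps 2 from row 1; 2 bumps 4 from row 2; 4 starts row 3. P = [[1, 3], [2], [4]].

So P = [[1, 3], [2], [4]].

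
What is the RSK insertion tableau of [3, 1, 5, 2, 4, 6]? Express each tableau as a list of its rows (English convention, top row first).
P = [[1, 2, 4, 6], [3, 5]]

Insert 3: appended to row 1. P = [[3]].
Insert 1: 1 bumps 3 from row 1; 3 starts row 2. P = [[1], [3]].
Insert 5: appended to row 1. P = [[1, 5], [3]].
Insert 2: 2 bumps 5 from row 1; 5 appends to row 2. P = [[1, 2], [3, 5]].
Insert 4: appended to row 1. P = [[1, 2, 4], [3, 5]].
Insert 6: appended to row 1. P = [[1, 2, 4, 6], [3, 5]].

So P = [[1, 2, 4, 6], [3, 5]].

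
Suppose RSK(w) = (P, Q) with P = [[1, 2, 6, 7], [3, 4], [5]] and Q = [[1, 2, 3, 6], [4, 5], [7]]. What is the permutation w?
Reverse the RSK construction: for i from n down to 1, find the cell of Q containing i, remove the entry at that cell from P, and reverse-bump it up through P; the value ejected from row 1 is w(i).

Step i=7: Q has 7 at row 3, column 1; remove 5 from row 3 of P and reverse-bump: 5 enters row 2 and ejects 4; 4 enters row 1 and ejects 2. So w(7) = 2. P is now [[1, 4, 6, 7], [3, 5]].
Step i=6: Q has 6 at row 1, column 4; remove that cell from P, ejecting 7. So w(6) = 7. P is now [[1, 4, 6], [3, 5]].
Step i=5: Q has 5 at row 2, column 2; remove 5 from row 2 of P and reverse-bump: 5 enters row 1 and ejects 4. So w(5) = 4. P is now [[1, 5, 6], [3]].
Step i=4: Q has 4 at row 2, column 1; remove 3 from row 2 of P and reverse-bump: 3 enters row 1 and ejects 1. So w(4) = 1. P is now [[3, 5, 6]].
Step i=3: Q has 3 at row 1, column 3; remove that cell from P, ejecting 6. So w(3) = 6. P is now [[3, 5]].
Step i=2: Q has 2 at row 1, column 2; remove that cell from P, ejecting 5. So w(2) = 5. P is now [[3]].
Step i=1: Q has 1 at row 1, column 1; remove that cell from P, ejecting 3. So w(1) = 3. P is now [].

So w = 3 5 6 1 4 7 2.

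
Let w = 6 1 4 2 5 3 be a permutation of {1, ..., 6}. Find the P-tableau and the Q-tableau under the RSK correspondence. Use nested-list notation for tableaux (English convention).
P = [[1, 2, 3], [4, 5], [6]], Q = [[1, 3, 5], [2, 6], [4]]

Insert each entry of the permutation into P by Schensted row insertion, recording in Q the position of each new cell.

Insert 6: appended to row 1. P = [[6]].
Insert 1: 1 bumps 6 from row 1; 6 starts row 2. P = [[1], [6]].
Insert 4: appended to row 1. P = [[1, 4], [6]].
Insert 2: 2 bumps 4 from row 1; 4 bumps 6 from row 2; 6 starts row 3. P = [[1, 2], [4], [6]].
Insert 5: appended to row 1. P = [[1, 2, 5], [4], [6]].
Insert 3: 3 bumps 5 from row 1; 5 appends to row 2. P = [[1, 2, 3], [4, 5], [6]].

So P = [[1, 2, 3], [4, 5], [6]], Q = [[1, 3, 5], [2, 6], [4]].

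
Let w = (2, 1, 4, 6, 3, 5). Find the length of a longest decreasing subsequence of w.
2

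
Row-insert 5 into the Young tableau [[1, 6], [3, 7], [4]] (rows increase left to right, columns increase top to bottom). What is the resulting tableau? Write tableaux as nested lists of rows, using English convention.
[[1, 5], [3, 6], [4, 7]]

In row 1, 5 replaces 6 (the leftmost entry greater than 5); 6 is bumped to row 2. In row 2, 6 replaces 7 (the leftmost entry greater than 6); 7 is bumped to row 3. 7 is appended to row 3. The new tableau is [[1, 5], [3, 6], [4, 7]].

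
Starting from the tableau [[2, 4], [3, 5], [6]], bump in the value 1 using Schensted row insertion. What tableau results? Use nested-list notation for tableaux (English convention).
In row 1, 1 replaces 2 (the leftmost entry greater than 1); 2 is bumped to row 2. In row 2, 2 replaces 3 (the leftmost entry greater than 2); 3 is bumped to row 3. In row 3, 3 replaces 6 (the leftmost entry greater than 3); 6 is bumped to row 4. 6 starts a new row 4. The new tableau is [[1, 4], [2, 5], [3], [6]].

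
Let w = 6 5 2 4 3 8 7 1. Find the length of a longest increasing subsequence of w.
3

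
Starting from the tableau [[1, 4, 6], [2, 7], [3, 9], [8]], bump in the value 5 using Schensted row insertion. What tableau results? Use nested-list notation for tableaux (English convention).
In row 1, 5 replaces 6 (the leftmost entry greater than 5); 6 is bumped to row 2. In row 2, 6 replaces 7 (the leftmost entry greater than 6); 7 is bumped to row 3. In row 3, 7 replaces 9 (the leftmost entry greater than 7); 9 is bumped to row 4. 9 is appended to row 4. The new tableau is [[1, 4, 5], [2, 6], [3, 7], [8, 9]].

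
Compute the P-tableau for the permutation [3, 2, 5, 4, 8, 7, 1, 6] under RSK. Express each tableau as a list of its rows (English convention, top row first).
P = [[1, 4, 6], [2, 5, 7], [3, 8]]

After inserting 3: P = [[3]].
After inserting 2: P = [[2], [3]].
After inserting 5: P = [[2, 5], [3]].
After inserting 4: P = [[2, 4], [3, 5]].
After inserting 8: P = [[2, 4, 8], [3, 5]].
After inserting 7: P = [[2, 4, 7], [3, 5, 8]].
After inserting 1: P = [[1, 4, 7], [2, 5, 8], [3]].
After inserting 6: P = [[1, 4, 6], [2, 5, 7], [3, 8]].

So P = [[1, 4, 6], [2, 5, 7], [3, 8]].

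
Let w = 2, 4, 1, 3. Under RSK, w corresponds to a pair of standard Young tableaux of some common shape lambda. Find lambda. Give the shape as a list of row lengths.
Row-insert each entry into an empty tableau.

After inserting 2: P = [[2]].
After inserting 4: P = [[2, 4]].
After inserting 1: P = [[1, 4], [2]].
After inserting 3: P = [[1, 3], [2, 4]].

The final insertion tableau P = [[1, 3], [2, 4]] has shape [2, 2].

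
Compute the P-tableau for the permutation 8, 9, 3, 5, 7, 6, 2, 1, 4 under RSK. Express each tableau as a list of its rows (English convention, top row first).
P = [[1, 4, 6], [2, 5], [3, 9], [7], [8]]

Insert 8: appended to row 1. P = [[8]].
Insert 9: appended to row 1. P = [[8, 9]].
Insert 3: 3 bumps 8 from row 1; 8 starts row 2. P = [[3, 9], [8]].
Insert 5: 5 bumps 9 from row 1; 9 appends to row 2. P = [[3, 5], [8, 9]].
Insert 7: appended to row 1. P = [[3, 5, 7], [8, 9]].
Insert 6: 6 bumps 7 from row 1; 7 bumps 8 from row 2; 8 starts row 3. P = [[3, 5, 6], [7, 9], [8]].
Insert 2: 2 bumps 3 from row 1; 3 bumps 7 from row 2; 7 bumps 8 from row 3; 8 starts row 4. P = [[2, 5, 6], [3, 9], [7], [8]].
Insert 1: 1 bumps 2 from row 1; 2 bumps 3 from row 2; 3 bumps 7 from row 3; 7 bumps 8 from row 4; 8 starts row 5. P = [[1, 5, 6], [2, 9], [3], [7], [8]].
Insert 4: 4 bumps 5 from row 1; 5 bumps 9 from row 2; 9 appends to row 3. P = [[1, 4, 6], [2, 5], [3, 9], [7], [8]].

So P = [[1, 4, 6], [2, 5], [3, 9], [7], [8]].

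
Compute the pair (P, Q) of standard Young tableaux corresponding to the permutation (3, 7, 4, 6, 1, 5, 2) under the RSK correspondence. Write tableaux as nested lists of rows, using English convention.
P = [[1, 2, 5], [3, 4], [6], [7]], Q = [[1, 2, 4], [3, 6], [5], [7]]

Insert each entry of the permutation into P by Schensted row insertion, recording in Q the position of each new cell.

Insert 3: appended to row 1. P = [[3]].
Insert 7: appended to row 1. P = [[3, 7]].
Insert 4: 4 bumps 7 from row 1; 7 starts row 2. P = [[3, 4], [7]].
Insert 6: appended to row 1. P = [[3, 4, 6], [7]].
Insert 1: 1 bumps 3 from row 1; 3 bumps 7 from row 2; 7 starts row 3. P = [[1, 4, 6], [3], [7]].
Insert 5: 5 bumps 6 from row 1; 6 appends to row 2. P = [[1, 4, 5], [3, 6], [7]].
Insert 2: 2 bumps 4 from row 1; 4 bumps 6 from row 2; 6 bumps 7 from row 3; 7 starts row 4. P = [[1, 2, 5], [3, 4], [6], [7]].

So P = [[1, 2, 5], [3, 4], [6], [7]], Q = [[1, 2, 4], [3, 6], [5], [7]].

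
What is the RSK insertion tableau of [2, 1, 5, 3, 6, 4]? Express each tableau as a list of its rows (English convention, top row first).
P = [[1, 3, 4], [2, 5, 6]]

Insert 2: appended to row 1. P = [[2]].
Insert 1: 1 bumps 2 from row 1; 2 starts row 2. P = [[1], [2]].
Insert 5: appended to row 1. P = [[1, 5], [2]].
Insert 3: 3 bumps 5 from row 1; 5 appends to row 2. P = [[1, 3], [2, 5]].
Insert 6: appended to row 1. P = [[1, 3, 6], [2, 5]].
Insert 4: 4 bumps 6 from row 1; 6 appends to row 2. P = [[1, 3, 4], [2, 5, 6]].

So P = [[1, 3, 4], [2, 5, 6]].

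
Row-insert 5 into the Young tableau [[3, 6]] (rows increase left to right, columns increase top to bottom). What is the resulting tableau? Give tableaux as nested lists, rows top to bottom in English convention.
[[3, 5], [6]]

In row 1, 5 replaces 6 (the leftmost entry greater than 5); 6 is bumped to row 2. 6 starts a new row 2. The new tableau is [[3, 5], [6]].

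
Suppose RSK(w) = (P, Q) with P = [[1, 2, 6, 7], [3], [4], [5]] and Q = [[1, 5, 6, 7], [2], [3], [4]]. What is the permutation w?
5 4 3 1 2 6 7

Reverse the RSK construction: for i from n down to 1, find the cell of Q containing i, remove the entry at that cell from P, and reverse-bump it up through P; the value ejected from row 1 is w(i).

Step i=7: Q has 7 at row 1, column 4; remove that cell from P, ejecting 7. So w(7) = 7. P is now [[1, 2, 6], [3], [4], [5]].
Step i=6: Q has 6 at row 1, column 3; remove that cell from P, ejecting 6. So w(6) = 6. P is now [[1, 2], [3], [4], [5]].
Step i=5: Q has 5 at row 1, column 2; remove that cell from P, ejecting 2. So w(5) = 2. P is now [[1], [3], [4], [5]].
Step i=4: Q has 4 at row 4, column 1; remove 5 from row 4 of P and reverse-bump: 5 enters row 3 and ejects 4; 4 enters row 2 and ejects 3; 3 enters row 1 and ejects 1. So w(4) = 1. P is now [[3], [4], [5]].
Step i=3: Q has 3 at row 3, column 1; remove 5 from row 3 of P and reverse-bump: 5 enters row 2 and ejects 4; 4 enters row 1 and ejects 3. So w(3) = 3. P is now [[4], [5]].
Step i=2: Q has 2 at row 2, column 1; remove 5 from row 2 of P and reverse-bump: 5 enters row 1 and ejects 4. So w(2) = 4. P is now [[5]].
Step i=1: Q has 1 at row 1, column 1; remove that cell from P, ejecting 5. So w(1) = 5. P is now [].

So w = 5 4 3 1 2 6 7.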